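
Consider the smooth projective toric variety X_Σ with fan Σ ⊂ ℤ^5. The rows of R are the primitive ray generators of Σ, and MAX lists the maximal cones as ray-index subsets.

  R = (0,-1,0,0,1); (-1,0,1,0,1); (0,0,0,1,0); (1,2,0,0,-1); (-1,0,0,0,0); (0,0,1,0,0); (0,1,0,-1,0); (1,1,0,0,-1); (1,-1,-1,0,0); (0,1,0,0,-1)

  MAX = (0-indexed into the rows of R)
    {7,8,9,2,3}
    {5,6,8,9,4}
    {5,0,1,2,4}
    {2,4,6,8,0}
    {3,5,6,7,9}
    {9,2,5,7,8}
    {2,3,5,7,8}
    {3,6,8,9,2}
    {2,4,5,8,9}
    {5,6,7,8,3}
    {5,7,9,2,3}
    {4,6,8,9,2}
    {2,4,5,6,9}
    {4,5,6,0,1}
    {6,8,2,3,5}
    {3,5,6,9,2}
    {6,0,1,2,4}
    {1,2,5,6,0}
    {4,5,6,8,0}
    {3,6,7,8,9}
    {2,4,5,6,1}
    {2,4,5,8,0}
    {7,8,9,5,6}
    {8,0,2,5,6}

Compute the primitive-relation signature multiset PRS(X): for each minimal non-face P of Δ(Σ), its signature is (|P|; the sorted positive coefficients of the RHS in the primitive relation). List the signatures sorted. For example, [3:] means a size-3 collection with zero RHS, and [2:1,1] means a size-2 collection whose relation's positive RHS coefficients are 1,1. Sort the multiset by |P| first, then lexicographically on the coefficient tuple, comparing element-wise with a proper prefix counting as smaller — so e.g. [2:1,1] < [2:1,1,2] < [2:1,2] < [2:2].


14 minimal non-faces of Δ(Σ) (on 10 rays):

  P = {0,9}:  v_{0} + v_{9} = 0 ; sig = [2:]
  P = {1,8}:  v_{1} + v_{8} = v_{0} ; sig = [2:1]
  P = {4,7}:  v_{4} + v_{7} = v_{9} ; sig = [2:1]
  P = {1,7}:  v_{1} + v_{7} = v_{2} + v_{5} + v_{6} ; sig = [2:1,1,1]
  P = {3,4}:  v_{3} + v_{4} = v_{2} + v_{6} + v_{9} ; sig = [2:1,1,1]
  P = {0,7}:  v_{0} + v_{7} = v_{2} + v_{5} + v_{6} + v_{8} ; sig = [2:1,1,1,1]
  P = {1,9}:  v_{1} + v_{9} = v_{2} + v_{4} + v_{5} + v_{6} ; sig = [2:1,1,1,1]
  P = {0,3}:  v_{0} + v_{3} = 2·v_{2} + v_{5} + 2·v_{6} + v_{8} ; sig = [2:1,1,2,2]
  P = {1,3}:  v_{1} + v_{3} = 2·v_{2} + v_{5} + 2·v_{6} ; sig = [2:1,2,2]
  P = {2,6,7}:  v_{2} + v_{6} + v_{7} = v_{3} ; sig = [3:1]
  P = {3,5,8,9}:  v_{3} + v_{5} + v_{8} + v_{9} = 2·v_{7} ; sig = [4:2]
  P = {2,4,5,6,8}:  v_{2} + v_{4} + v_{5} + v_{6} + v_{8} = 0 ; sig = [5:]
  P = {0,2,4,5,6}:  v_{0} + v_{2} + v_{4} + v_{5} + v_{6} = v_{1} ; sig = [5:1]
  P = {2,5,6,8,9}:  v_{2} + v_{5} + v_{6} + v_{8} + v_{9} = v_{7} ; sig = [5:1]

so the primitive-relation signature multiset is
[[2:], [2:1], [2:1], [2:1,1,1], [2:1,1,1], [2:1,1,1,1], [2:1,1,1,1], [2:1,1,2,2], [2:1,2,2], [3:1], [4:2], [5:], [5:1], [5:1]]


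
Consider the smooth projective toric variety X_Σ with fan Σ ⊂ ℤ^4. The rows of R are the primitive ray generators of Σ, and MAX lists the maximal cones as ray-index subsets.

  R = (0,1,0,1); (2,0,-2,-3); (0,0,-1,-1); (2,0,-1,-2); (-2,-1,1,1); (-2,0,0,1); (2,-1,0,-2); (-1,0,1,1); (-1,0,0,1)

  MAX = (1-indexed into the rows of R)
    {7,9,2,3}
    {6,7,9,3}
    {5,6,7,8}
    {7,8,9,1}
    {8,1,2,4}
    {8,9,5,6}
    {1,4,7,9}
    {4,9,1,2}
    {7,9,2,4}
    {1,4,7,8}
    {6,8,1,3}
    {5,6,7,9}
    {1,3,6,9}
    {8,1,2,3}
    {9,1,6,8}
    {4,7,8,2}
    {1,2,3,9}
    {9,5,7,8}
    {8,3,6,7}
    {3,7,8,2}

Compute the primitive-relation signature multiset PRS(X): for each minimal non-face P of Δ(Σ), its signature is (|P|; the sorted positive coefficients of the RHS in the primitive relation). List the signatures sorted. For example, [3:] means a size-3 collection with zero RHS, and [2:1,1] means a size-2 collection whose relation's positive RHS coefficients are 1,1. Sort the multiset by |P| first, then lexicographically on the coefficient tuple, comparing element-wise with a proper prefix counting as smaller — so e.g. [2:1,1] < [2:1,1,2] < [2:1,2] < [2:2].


Δ(Σ) — 9 vertices, 14 min non-faces:

  P = {3,4}:  v_{3} + v_{4} = v_{2}  ⇒ sig = [2:1]
  P = {4,6}:  v_{4} + v_{6} = v_{3}  ⇒ sig = [2:1]
  P = {1,5}:  v_{1} + v_{5} = v_{8} + v_{9}  ⇒ sig = [2:1,1]
  P = {4,5}:  v_{4} + v_{5} = v_{6} + v_{7}  ⇒ sig = [2:1,1]
  P = {2,5}:  v_{2} + v_{5} = v_{3} + v_{6} + v_{7}  ⇒ sig = [2:1,1,1]
  P = {3,5}:  v_{3} + v_{5} = 2·v_{6} + v_{7}  ⇒ sig = [2:1,2]
  P = {2,6}:  v_{2} + v_{6} = 2·v_{3}  ⇒ sig = [2:2]
  P = {1,6,7}:  v_{1} + v_{6} + v_{7} = 0  ⇒ sig = [3:]
  P = {4,8,9}:  v_{4} + v_{8} + v_{9} = 0  ⇒ sig = [3:]
  P = {1,3,7}:  v_{1} + v_{3} + v_{7} = v_{4}  ⇒ sig = [3:1]
  P = {2,8,9}:  v_{2} + v_{8} + v_{9} = v_{3}  ⇒ sig = [3:1]
  P = {3,8,9}:  v_{3} + v_{8} + v_{9} = v_{6}  ⇒ sig = [3:1]
  P = {1,2,7}:  v_{1} + v_{2} + v_{7} = 2·v_{4}  ⇒ sig = [3:2]
  P = {6,7,8,9}:  v_{6} + v_{7} + v_{8} + v_{9} = v_{5}  ⇒ sig = [4:1]

Hence PRS(X_Σ) =
{ [2:1] ×2,  [2:1,1] ×2,  [2:1,1,1],  [2:1,2],  [2:2],  [3:] ×2,  [3:1] ×3,  [3:2],  [4:1] }


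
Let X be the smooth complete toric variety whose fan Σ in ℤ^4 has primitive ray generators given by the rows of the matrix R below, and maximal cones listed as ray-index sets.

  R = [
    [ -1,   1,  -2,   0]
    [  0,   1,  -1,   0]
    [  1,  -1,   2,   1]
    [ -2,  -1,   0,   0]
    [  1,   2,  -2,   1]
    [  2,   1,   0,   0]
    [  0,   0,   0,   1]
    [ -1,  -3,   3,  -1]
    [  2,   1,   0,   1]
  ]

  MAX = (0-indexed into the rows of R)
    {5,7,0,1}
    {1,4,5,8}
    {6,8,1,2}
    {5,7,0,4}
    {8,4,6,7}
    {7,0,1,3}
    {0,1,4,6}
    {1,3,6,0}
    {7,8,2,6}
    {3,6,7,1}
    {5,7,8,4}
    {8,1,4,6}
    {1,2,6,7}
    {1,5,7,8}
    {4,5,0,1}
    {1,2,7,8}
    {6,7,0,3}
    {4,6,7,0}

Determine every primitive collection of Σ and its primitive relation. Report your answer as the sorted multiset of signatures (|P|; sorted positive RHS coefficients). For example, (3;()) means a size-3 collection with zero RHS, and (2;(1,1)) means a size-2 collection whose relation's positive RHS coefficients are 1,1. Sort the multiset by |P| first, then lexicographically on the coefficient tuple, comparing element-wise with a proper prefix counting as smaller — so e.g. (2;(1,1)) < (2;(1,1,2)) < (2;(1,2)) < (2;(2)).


12 minimal non-faces of Δ(Σ) (on 9 rays):

  P = {3,5}:  v_{3} + v_{5} = 0  ⟹  sig = (2;())
  P = {0,2}:  v_{0} + v_{2} = v_{6}  ⟹  sig = (2;(1))
  P = {0,8}:  v_{0} + v_{8} = v_{4}  ⟹  sig = (2;(1))
  P = {3,8}:  v_{3} + v_{8} = v_{6}  ⟹  sig = (2;(1))
  P = {5,6}:  v_{5} + v_{6} = v_{8}  ⟹  sig = (2;(1))
  P = {2,4}:  v_{2} + v_{4} = v_{6} + v_{8}  ⟹  sig = (2;(1,1))
  P = {3,4}:  v_{3} + v_{4} = v_{0} + v_{6}  ⟹  sig = (2;(1,1))
  P = {2,3}:  v_{2} + v_{3} = v_{1} + 2·v_{6} + v_{7}  ⟹  sig = (2;(1,1,2))
  P = {2,5}:  v_{2} + v_{5} = v_{1} + v_{7} + 2·v_{8}  ⟹  sig = (2;(1,1,2))
  P = {1,4,7}:  v_{1} + v_{4} + v_{7} = 0  ⟹  sig = (3;())
  P = {0,1,6,7}:  v_{0} + v_{1} + v_{6} + v_{7} = v_{3}  ⟹  sig = (4;(1))
  P = {1,6,7,8}:  v_{1} + v_{6} + v_{7} + v_{8} = v_{2}  ⟹  sig = (4;(1))

Hence PRS(X_Σ) =
    (2;())
    (2;(1))
    (2;(1))
    (2;(1))
    (2;(1))
    (2;(1,1))
    (2;(1,1))
    (2;(1,1,2))
    (2;(1,1,2))
    (3;())
    (4;(1))
    (4;(1))


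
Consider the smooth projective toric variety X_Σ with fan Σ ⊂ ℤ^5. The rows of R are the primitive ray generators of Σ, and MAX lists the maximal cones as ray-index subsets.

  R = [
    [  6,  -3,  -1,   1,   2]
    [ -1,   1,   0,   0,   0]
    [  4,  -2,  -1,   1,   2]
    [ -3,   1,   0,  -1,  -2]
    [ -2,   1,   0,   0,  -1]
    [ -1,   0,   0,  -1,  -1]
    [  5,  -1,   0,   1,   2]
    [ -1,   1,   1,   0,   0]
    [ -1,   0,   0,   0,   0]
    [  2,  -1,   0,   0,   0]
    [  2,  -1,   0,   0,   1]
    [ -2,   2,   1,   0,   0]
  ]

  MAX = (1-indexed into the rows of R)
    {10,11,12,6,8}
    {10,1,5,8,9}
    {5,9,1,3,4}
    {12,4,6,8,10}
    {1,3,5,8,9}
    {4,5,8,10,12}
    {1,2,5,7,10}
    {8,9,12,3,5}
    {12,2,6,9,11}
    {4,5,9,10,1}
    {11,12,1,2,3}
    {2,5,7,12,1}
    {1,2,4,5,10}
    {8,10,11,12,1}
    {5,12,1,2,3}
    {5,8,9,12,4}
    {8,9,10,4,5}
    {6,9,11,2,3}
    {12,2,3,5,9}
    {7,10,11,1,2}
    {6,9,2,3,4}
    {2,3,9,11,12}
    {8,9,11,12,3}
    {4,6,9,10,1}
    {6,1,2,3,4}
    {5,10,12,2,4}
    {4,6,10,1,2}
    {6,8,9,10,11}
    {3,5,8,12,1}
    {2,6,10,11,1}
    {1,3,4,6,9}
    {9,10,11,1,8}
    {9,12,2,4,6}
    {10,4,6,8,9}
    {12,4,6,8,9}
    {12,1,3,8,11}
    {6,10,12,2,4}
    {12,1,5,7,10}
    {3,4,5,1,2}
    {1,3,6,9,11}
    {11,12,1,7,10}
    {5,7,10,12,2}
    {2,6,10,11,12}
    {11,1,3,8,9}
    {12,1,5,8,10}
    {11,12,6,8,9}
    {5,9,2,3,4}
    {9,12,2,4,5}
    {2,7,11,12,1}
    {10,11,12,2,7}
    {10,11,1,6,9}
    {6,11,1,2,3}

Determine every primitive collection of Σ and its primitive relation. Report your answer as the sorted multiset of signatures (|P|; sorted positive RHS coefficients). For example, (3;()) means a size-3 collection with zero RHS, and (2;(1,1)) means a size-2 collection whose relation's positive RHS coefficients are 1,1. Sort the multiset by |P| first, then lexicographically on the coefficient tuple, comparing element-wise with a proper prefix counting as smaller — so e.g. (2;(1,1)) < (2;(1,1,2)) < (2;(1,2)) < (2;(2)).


Σ has 23 primitive collections:

  {5,11}:  v_{5} + v_{11} = 0 ; sig = (2;())
  {2,8}:  v_{2} + v_{8} = v_{12} ; sig = (2;(1))
  {3,10}:  v_{3} + v_{10} = v_{1} ; sig = (2;(1))
  {4,11}:  v_{4} + v_{11} = v_{6} ; sig = (2;(1))
  {5,6}:  v_{5} + v_{6} = v_{4} ; sig = (2;(1))
  {7,9}:  v_{7} + v_{9} = v_{1} + v_{12} ; sig = (2;(1,1))
  {3,7}:  v_{3} + v_{7} = 2·v_{1} + v_{2} + v_{12} ; sig = (2;(1,1,2))
  {7,8}:  v_{7} + v_{8} = v_{1} + v_{10} + 2·v_{12} ; sig = (2;(1,1,2))
  {6,7}:  v_{6} + v_{7} = 2·v_{2} + 2·v_{10} + v_{11} ; sig = (2;(1,2,2))
  {4,7}:  v_{4} + v_{7} = 2·v_{2} + 2·v_{10} ; sig = (2;(2,2))
  {2,9,10}:  v_{2} + v_{9} + v_{10} = 0 ; sig = (3;())
  {3,4,8}:  v_{3} + v_{4} + v_{8} = 0 ; sig = (3;())
  {1,2,9}:  v_{1} + v_{2} + v_{9} = v_{3} ; sig = (3;(1))
  {1,4,8}:  v_{1} + v_{4} + v_{8} = v_{10} ; sig = (3;(1))
  {3,4,12}:  v_{3} + v_{4} + v_{12} = v_{2} ; sig = (3;(1))
  {3,6,8}:  v_{3} + v_{6} + v_{8} = v_{11} ; sig = (3;(1))
  {9,10,12}:  v_{9} + v_{10} + v_{12} = v_{8} ; sig = (3;(1))
  {1,4,12}:  v_{1} + v_{4} + v_{12} = v_{2} + v_{10} ; sig = (3;(1,1))
  {1,6,8}:  v_{1} + v_{6} + v_{8} = v_{10} + v_{11} ; sig = (3;(1,1))
  {1,9,12}:  v_{1} + v_{9} + v_{12} = v_{3} + v_{8} ; sig = (3;(1,1))
  {3,6,12}:  v_{3} + v_{6} + v_{12} = v_{2} + v_{11} ; sig = (3;(1,1))
  {1,6,12}:  v_{1} + v_{6} + v_{12} = v_{2} + v_{10} + v_{11} ; sig = (3;(1,1,1))
  {1,2,10,12}:  v_{1} + v_{2} + v_{10} + v_{12} = v_{7} ; sig = (4;(1))

Hence PRS(X_Σ) =
    (2;())
    (2;(1))
    (2;(1))
    (2;(1))
    (2;(1))
    (2;(1,1))
    (2;(1,1,2))
    (2;(1,1,2))
    (2;(1,2,2))
    (2;(2,2))
    (3;())
    (3;())
    (3;(1))
    (3;(1))
    (3;(1))
    (3;(1))
    (3;(1))
    (3;(1,1))
    (3;(1,1))
    (3;(1,1))
    (3;(1,1))
    (3;(1,1,1))
    (4;(1))


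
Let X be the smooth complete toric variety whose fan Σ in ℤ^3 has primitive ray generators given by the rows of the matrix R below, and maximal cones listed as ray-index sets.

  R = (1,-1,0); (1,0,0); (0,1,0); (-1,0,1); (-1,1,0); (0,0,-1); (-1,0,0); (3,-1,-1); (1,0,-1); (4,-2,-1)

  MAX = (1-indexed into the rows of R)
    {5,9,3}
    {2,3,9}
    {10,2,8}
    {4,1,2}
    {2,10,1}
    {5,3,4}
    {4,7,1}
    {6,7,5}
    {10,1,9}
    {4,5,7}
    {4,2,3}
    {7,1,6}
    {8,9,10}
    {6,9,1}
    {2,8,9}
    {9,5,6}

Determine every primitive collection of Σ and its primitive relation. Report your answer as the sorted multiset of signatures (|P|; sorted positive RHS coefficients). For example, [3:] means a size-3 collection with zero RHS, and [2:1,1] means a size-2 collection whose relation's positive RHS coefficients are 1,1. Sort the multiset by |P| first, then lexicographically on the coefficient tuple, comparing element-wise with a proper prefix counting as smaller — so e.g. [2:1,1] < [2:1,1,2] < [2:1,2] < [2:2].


Σ has 23 primitive collections:

  {1,5}:  v_{1} + v_{5} = 0 — sig = [2:]
  {2,7}:  v_{2} + v_{7} = 0 — sig = [2:]
  {4,9}:  v_{4} + v_{9} = 0 — sig = [2:]
  {1,3}:  v_{1} + v_{3} = v_{2} — sig = [2:1]
  {1,8}:  v_{1} + v_{8} = v_{10} — sig = [2:1]
  {2,5}:  v_{2} + v_{5} = v_{3} — sig = [2:1]
  {2,6}:  v_{2} + v_{6} = v_{9} — sig = [2:1]
  {3,7}:  v_{3} + v_{7} = v_{5} — sig = [2:1]
  {4,6}:  v_{4} + v_{6} = v_{7} — sig = [2:1]
  {5,10}:  v_{5} + v_{10} = v_{8} — sig = [2:1]
  {7,9}:  v_{7} + v_{9} = v_{6} — sig = [2:1]
  {3,6}:  v_{3} + v_{6} = v_{5} + v_{9} — sig = [2:1,1]
  {3,10}:  v_{3} + v_{10} = v_{2} + v_{8} — sig = [2:1,1]
  {4,8}:  v_{4} + v_{8} = v_{1} + v_{2} — sig = [2:1,1]
  {5,8}:  v_{5} + v_{8} = v_{2} + v_{9} — sig = [2:1,1]
  {7,8}:  v_{7} + v_{8} = v_{1} + v_{9} — sig = [2:1,1]
  {3,8}:  v_{3} + v_{8} = 2·v_{2} + v_{9} — sig = [2:1,2]
  {4,10}:  v_{4} + v_{10} = 2·v_{1} + v_{2} — sig = [2:1,2]
  {6,8}:  v_{6} + v_{8} = v_{1} + 2·v_{9} — sig = [2:1,2]
  {7,10}:  v_{7} + v_{10} = 2·v_{1} + v_{9} — sig = [2:1,2]
  {6,10}:  v_{6} + v_{10} = 2·v_{1} + 2·v_{9} — sig = [2:2,2]
  {1,2,9}:  v_{1} + v_{2} + v_{9} = v_{8} — sig = [3:1]
  {2,9,10}:  v_{2} + v_{9} + v_{10} = 2·v_{8} — sig = [3:2]

so the primitive-relation signature multiset is
[[2:], [2:], [2:], [2:1], [2:1], [2:1], [2:1], [2:1], [2:1], [2:1], [2:1], [2:1,1], [2:1,1], [2:1,1], [2:1,1], [2:1,1], [2:1,2], [2:1,2], [2:1,2], [2:1,2], [2:2,2], [3:1], [3:2]]


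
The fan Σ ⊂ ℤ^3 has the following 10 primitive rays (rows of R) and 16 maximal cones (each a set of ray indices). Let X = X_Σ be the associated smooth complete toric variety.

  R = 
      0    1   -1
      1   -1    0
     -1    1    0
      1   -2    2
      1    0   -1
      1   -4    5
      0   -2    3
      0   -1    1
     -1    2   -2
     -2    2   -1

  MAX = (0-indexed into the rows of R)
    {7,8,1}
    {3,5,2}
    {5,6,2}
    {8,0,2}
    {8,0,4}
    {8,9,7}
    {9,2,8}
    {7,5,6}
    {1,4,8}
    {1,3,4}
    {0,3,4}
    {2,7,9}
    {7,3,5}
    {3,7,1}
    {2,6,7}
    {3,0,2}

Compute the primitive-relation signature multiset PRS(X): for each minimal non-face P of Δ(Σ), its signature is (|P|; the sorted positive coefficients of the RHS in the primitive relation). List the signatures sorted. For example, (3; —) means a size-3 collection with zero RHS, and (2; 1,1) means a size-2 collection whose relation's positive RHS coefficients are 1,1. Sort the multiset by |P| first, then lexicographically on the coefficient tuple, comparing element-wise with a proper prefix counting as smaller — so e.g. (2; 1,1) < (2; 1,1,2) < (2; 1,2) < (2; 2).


Minimal non-faces — 24 found among 10 rays, 16 max cones:

  {0,7}:  v_{0} + v_{7} = 0  so sig = (2; —)
  {1,2}:  v_{1} + v_{2} = 0  so sig = (2; —)
  {3,8}:  v_{3} + v_{8} = 0  so sig = (2; —)
  {0,1}:  v_{0} + v_{1} = v_{4}  so sig = (2; 1)
  {2,4}:  v_{2} + v_{4} = v_{0}  so sig = (2; 1)
  {3,6}:  v_{3} + v_{6} = v_{5}  so sig = (2; 1)
  {4,6}:  v_{4} + v_{6} = v_{3}  so sig = (2; 1)
  {4,7}:  v_{4} + v_{7} = v_{1}  so sig = (2; 1)
  {4,9}:  v_{4} + v_{9} = v_{8}  so sig = (2; 1)
  {5,8}:  v_{5} + v_{8} = v_{6}  so sig = (2; 1)
  {0,6}:  v_{0} + v_{6} = v_{2} + v_{3}  so sig = (2; 1,1)
  {0,9}:  v_{0} + v_{9} = v_{2} + v_{8}  so sig = (2; 1,1)
  {1,6}:  v_{1} + v_{6} = v_{3} + v_{7}  so sig = (2; 1,1)
  {1,9}:  v_{1} + v_{9} = v_{7} + v_{8}  so sig = (2; 1,1)
  {3,9}:  v_{3} + v_{9} = v_{2} + v_{7}  so sig = (2; 1,1)
  {6,8}:  v_{6} + v_{8} = v_{2} + v_{7}  so sig = (2; 1,1)
  {5,9}:  v_{5} + v_{9} = v_{2} + v_{6} + v_{7}  so sig = (2; 1,1,1)
  {0,5}:  v_{0} + v_{5} = v_{2} + 2·v_{3}  so sig = (2; 1,2)
  {1,5}:  v_{1} + v_{5} = 2·v_{3} + v_{7}  so sig = (2; 1,2)
  {4,5}:  v_{4} + v_{5} = 2·v_{3}  so sig = (2; 2)
  {6,9}:  v_{6} + v_{9} = 2·v_{2} + 2·v_{7}  so sig = (2; 2,2)
  {2,3,7}:  v_{2} + v_{3} + v_{7} = v_{6}  so sig = (3; 1)
  {2,7,8}:  v_{2} + v_{7} + v_{8} = v_{9}  so sig = (3; 1)
  {2,5,7}:  v_{2} + v_{5} + v_{7} = 2·v_{6}  so sig = (3; 2)

Hence PRS(X_Σ) =
    |P|=2: 21 collections, coeffs (), (), (), (1), (1), (1), (1), (1), (1), (1), (1,1), (1,1), (1,1), (1,1), (1,1), (1,1), (1,1,1), (1,2), (1,2), (2), (2,2)
    |P|=3: 3 collections, coeffs (1), (1), (2)


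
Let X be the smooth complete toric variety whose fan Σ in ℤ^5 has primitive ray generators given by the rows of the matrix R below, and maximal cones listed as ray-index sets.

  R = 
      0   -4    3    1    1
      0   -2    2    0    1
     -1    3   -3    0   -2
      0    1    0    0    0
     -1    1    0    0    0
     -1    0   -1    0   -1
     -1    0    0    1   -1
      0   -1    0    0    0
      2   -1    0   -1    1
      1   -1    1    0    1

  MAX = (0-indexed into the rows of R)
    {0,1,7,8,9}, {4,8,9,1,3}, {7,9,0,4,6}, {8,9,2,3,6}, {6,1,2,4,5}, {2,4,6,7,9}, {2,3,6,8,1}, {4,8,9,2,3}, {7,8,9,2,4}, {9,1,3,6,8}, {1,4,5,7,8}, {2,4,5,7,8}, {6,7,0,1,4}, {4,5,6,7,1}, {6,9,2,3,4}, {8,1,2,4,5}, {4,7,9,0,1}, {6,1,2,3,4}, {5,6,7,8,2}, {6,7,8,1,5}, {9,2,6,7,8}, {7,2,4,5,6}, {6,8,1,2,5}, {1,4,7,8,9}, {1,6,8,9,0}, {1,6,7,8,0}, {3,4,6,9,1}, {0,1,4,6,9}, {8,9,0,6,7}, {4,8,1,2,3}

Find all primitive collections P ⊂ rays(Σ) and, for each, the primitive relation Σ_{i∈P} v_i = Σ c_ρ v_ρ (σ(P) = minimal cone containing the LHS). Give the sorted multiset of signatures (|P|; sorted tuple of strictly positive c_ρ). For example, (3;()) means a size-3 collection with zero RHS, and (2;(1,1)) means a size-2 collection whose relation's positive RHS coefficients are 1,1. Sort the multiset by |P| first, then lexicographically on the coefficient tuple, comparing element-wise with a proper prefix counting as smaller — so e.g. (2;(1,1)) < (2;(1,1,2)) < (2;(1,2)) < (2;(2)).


11 collections generate NE(X_Σ); each relation:

  P={3,7}:  v_{3} + v_{7} = 0 ; sig = (2;())
  P={5,9}:  v_{5} + v_{9} = v_{7} ; sig = (2;(1))
  P={0,2}:  v_{0} + v_{2} = v_{6} + v_{7} ; sig = (2;(1,1))
  P={3,5}:  v_{3} + v_{5} = v_{1} + v_{2} ; sig = (2;(1,1))
  P={0,3}:  v_{0} + v_{3} = v_{1} + v_{6} + v_{9} ; sig = (2;(1,1,1))
  P={0,5}:  v_{0} + v_{5} = v_{1} + v_{6} + 2·v_{7} ; sig = (2;(1,1,2))
  P={1,2,9}:  v_{1} + v_{2} + v_{9} = 0 ; sig = (3;())
  P={4,6,8}:  v_{4} + v_{6} + v_{8} = 0 ; sig = (3;())
  P={1,2,7}:  v_{1} + v_{2} + v_{7} = v_{5} ; sig = (3;(1))
  P={0,4,8}:  v_{0} + v_{4} + v_{8} = v_{1} + v_{7} + v_{9} ; sig = (3;(1,1,1))
  P={1,6,7,9}:  v_{1} + v_{6} + v_{7} + v_{9} = v_{0} ; sig = (4;(1))

Hence PRS(X_Σ) =
    |P|=2: 6 collections, coeffs (), (1), (1,1), (1,1), (1,1,1), (1,1,2)
    |P|=3: 4 collections, coeffs (), (), (1), (1,1,1)
    |P|=4: 1 collection, coeffs (1)


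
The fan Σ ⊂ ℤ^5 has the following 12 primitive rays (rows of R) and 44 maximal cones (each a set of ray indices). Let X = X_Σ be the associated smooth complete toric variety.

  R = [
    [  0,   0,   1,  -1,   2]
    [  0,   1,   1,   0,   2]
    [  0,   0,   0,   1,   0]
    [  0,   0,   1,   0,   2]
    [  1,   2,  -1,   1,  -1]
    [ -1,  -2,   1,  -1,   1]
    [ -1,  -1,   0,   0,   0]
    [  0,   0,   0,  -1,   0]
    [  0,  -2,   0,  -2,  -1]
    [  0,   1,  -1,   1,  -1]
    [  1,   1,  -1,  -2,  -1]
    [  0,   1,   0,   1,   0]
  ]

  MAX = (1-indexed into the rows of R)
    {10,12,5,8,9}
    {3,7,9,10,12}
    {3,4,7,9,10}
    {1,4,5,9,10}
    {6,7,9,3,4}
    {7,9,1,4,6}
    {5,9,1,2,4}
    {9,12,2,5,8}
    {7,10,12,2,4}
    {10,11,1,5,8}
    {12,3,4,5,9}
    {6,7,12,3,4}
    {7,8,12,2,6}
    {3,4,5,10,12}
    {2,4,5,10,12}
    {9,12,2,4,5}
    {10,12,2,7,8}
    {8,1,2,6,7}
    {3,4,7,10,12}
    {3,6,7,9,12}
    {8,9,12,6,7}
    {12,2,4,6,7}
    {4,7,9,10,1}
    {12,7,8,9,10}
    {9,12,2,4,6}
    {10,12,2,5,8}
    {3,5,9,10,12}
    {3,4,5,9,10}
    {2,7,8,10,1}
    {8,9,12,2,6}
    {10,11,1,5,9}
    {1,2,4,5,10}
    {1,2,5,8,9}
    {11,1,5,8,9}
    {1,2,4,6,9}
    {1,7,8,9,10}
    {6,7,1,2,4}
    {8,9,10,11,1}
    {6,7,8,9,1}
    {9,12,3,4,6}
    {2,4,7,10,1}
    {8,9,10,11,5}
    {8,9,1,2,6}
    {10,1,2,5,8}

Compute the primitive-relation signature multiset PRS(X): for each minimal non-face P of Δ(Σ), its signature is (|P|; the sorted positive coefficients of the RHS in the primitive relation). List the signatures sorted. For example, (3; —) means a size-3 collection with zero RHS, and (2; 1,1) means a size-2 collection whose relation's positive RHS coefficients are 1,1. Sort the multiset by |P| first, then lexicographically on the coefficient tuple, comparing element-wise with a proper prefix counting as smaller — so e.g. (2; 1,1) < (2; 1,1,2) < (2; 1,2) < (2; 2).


Σ has 19 primitive collections:

  {3,8}:  v_{3} + v_{8} = 0 ; sig = (2; —)
  {5,6}:  v_{5} + v_{6} = 0 ; sig = (2; —)
  {1,3}:  v_{1} + v_{3} = v_{4} ; sig = (2; 1)
  {1,12}:  v_{1} + v_{12} = v_{2} ; sig = (2; 1)
  {4,8}:  v_{4} + v_{8} = v_{1} ; sig = (2; 1)
  {5,7}:  v_{5} + v_{7} = v_{10} ; sig = (2; 1)
  {6,10}:  v_{6} + v_{10} = v_{7} ; sig = (2; 1)
  {2,3}:  v_{2} + v_{3} = v_{4} + v_{12} ; sig = (2; 1,1)
  {3,11}:  v_{3} + v_{11} = v_{1} + v_{5} + v_{9} + v_{10} ; sig = (2; 1,1,1,1)
  {6,11}:  v_{6} + v_{11} = v_{1} + v_{8} + v_{9} + v_{10} ; sig = (2; 1,1,1,1)
  {4,11}:  v_{4} + v_{11} = 2·v_{1} + v_{5} + v_{9} + v_{10} ; sig = (2; 1,1,1,2)
  {7,11}:  v_{7} + v_{11} = v_{1} + v_{8} + v_{9} + 2·v_{10} ; sig = (2; 1,1,1,2)
  {2,11}:  v_{2} + v_{11} = v_{1} + v_{5} + 2·v_{8} ; sig = (2; 1,1,2)
  {11,12}:  v_{11} + v_{12} = v_{5} + 2·v_{8} ; sig = (2; 1,2)
  {2,9,10}:  v_{2} + v_{9} + v_{10} = v_{8} ; sig = (3; 1)
  {2,7,9}:  v_{2} + v_{7} + v_{9} = v_{6} + v_{8} ; sig = (3; 1,1)
  {4,9,10,12}:  v_{4} + v_{9} + v_{10} + v_{12} = 0 ; sig = (4; —)
  {4,7,9,12}:  v_{4} + v_{7} + v_{9} + v_{12} = v_{6} ; sig = (4; 1)
  {1,5,8,9,10}:  v_{1} + v_{5} + v_{8} + v_{9} + v_{10} = v_{11} ; sig = (5; 1)

Hence PRS(X_Σ) =
    |P|=2: 14 collections, coeffs (), (), (1), (1), (1), (1), (1), (1,1), (1,1,1,1), (1,1,1,1), (1,1,1,2), (1,1,1,2), (1,1,2), (1,2)
    |P|=3: 2 collections, coeffs (1), (1,1)
    |P|=4: 2 collections, coeffs (), (1)
    |P|=5: 1 collection, coeffs (1)


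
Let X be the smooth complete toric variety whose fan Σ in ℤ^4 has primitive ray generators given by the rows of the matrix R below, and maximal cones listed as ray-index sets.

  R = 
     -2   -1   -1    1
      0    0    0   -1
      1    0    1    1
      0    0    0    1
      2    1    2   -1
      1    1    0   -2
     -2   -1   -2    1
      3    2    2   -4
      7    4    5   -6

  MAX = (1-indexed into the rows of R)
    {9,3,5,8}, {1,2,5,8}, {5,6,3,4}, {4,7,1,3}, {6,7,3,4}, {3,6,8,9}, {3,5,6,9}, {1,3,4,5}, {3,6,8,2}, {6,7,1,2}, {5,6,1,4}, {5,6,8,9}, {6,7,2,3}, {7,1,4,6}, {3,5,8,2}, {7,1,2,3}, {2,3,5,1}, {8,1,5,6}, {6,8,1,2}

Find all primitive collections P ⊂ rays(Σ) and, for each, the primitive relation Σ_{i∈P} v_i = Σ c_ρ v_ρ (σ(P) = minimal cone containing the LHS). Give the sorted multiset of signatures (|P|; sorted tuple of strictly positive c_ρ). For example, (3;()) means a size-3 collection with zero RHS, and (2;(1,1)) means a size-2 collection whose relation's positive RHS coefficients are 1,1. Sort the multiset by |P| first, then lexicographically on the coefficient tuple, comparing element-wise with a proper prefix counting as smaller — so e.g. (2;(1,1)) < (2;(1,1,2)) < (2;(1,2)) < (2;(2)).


The 12 primitive collections of Σ (r=9, n=4):

  • {2,4}:  v_{2} + v_{4} = 0  ⇒ sig = (2;())
  • {5,7}:  v_{5} + v_{7} = 0  ⇒ sig = (2;())
  • {1,9}:  v_{1} + v_{9} = v_{5} + v_{8}  ⇒ sig = (2;(1,1))
  • {4,8}:  v_{4} + v_{8} = v_{5} + v_{6}  ⇒ sig = (2;(1,1))
  • {7,8}:  v_{7} + v_{8} = v_{2} + v_{6}  ⇒ sig = (2;(1,1))
  • {7,9}:  v_{7} + v_{9} = v_{3} + v_{6} + v_{8}  ⇒ sig = (2;(1,1,1))
  • {2,9}:  v_{2} + v_{9} = v_{3} + 2·v_{8}  ⇒ sig = (2;(1,2))
  • {4,9}:  v_{4} + v_{9} = v_{3} + 2·v_{5} + 2·v_{6}  ⇒ sig = (2;(1,2,2))
  • {1,3,6}:  v_{1} + v_{3} + v_{6} = 0  ⇒ sig = (3;())
  • {2,5,6}:  v_{2} + v_{5} + v_{6} = v_{8}  ⇒ sig = (3;(1))
  • {1,3,8}:  v_{1} + v_{3} + v_{8} = v_{2} + v_{5}  ⇒ sig = (3;(1,1))
  • {3,5,6,8}:  v_{3} + v_{5} + v_{6} + v_{8} = v_{9}  ⇒ sig = (4;(1))

Hence PRS(X_Σ) =
[(2;()), (2;()), (2;(1,1)), (2;(1,1)), (2;(1,1)), (2;(1,1,1)), (2;(1,2)), (2;(1,2,2)), (3;()), (3;(1)), (3;(1,1)), (4;(1))]


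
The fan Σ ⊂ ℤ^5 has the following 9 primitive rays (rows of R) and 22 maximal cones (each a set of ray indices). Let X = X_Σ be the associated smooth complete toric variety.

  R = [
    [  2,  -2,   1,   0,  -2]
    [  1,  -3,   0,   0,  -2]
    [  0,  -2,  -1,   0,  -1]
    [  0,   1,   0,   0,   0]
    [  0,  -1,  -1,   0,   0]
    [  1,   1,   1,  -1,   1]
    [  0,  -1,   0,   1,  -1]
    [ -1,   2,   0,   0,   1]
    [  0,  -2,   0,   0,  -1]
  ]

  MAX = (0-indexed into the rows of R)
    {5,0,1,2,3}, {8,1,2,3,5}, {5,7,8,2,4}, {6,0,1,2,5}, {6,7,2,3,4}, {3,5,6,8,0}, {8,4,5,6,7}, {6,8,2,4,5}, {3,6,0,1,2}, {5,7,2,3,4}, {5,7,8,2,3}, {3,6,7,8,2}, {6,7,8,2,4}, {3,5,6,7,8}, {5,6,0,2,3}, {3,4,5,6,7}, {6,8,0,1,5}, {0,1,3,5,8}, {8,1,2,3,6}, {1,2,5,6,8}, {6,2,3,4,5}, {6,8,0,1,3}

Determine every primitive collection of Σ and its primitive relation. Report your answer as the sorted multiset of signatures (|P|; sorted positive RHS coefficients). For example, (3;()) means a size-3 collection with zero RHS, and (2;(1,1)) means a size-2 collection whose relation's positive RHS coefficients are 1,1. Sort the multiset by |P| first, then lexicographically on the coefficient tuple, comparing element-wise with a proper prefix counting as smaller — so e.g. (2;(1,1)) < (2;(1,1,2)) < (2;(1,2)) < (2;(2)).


Δ(Σ) — 9 vertices, 9 min non-faces:

  {1,7}:  v_{1} + v_{7} = v_{3} + v_{8} ; sig = (2;(1,1))
  {0,7}:  v_{0} + v_{7} = 2·v_{3} + v_{5} + v_{6} + v_{8} ; sig = (2;(1,1,1,2))
  {1,4}:  v_{1} + v_{4} = 2·v_{2} + v_{5} + v_{6} ; sig = (2;(1,1,2))
  {0,4}:  v_{0} + v_{4} = 2·v_{2} + v_{3} + 2·v_{5} + 2·v_{6} ; sig = (2;(1,2,2,2))
  {3,4,8}:  v_{3} + v_{4} + v_{8} = v_{2} ; sig = (3;(1))
  {0,2,8}:  v_{0} + v_{2} + v_{8} = 2·v_{1} ; sig = (3;(2))
  {2,5,6,7}:  v_{2} + v_{5} + v_{6} + v_{7} = 0 ; sig = (4;())
  {1,3,5,6}:  v_{1} + v_{3} + v_{5} + v_{6} = v_{0} ; sig = (4;(1))
  {2,3,5,6,8}:  v_{2} + v_{3} + v_{5} + v_{6} + v_{8} = v_{1} ; sig = (5;(1))

Signatures (|P|; sorted positive RHS coefficients), sorted:
    |P|=2: 4 collections, coeffs (1,1), (1,1,1,2), (1,1,2), (1,2,2,2)
    |P|=3: 2 collections, coeffs (1), (2)
    |P|=4: 2 collections, coeffs (), (1)
    |P|=5: 1 collection, coeffs (1)


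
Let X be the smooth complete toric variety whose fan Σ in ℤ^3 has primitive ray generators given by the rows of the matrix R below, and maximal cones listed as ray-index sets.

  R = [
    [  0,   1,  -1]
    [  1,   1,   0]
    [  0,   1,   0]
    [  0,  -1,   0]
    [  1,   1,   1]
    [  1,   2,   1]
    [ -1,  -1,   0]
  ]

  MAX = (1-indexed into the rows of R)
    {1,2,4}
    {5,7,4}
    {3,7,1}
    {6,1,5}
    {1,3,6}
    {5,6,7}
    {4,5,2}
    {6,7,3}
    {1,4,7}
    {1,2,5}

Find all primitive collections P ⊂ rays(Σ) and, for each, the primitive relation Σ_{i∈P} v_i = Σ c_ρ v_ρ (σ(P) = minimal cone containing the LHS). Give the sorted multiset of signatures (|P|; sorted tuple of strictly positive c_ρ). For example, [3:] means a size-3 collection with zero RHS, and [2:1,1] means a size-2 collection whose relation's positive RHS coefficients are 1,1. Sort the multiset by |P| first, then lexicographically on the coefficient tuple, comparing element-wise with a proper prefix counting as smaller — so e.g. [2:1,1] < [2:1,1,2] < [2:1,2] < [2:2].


Σ has 9 primitive collections:

  {2,7}:  v_{2} + v_{7} = 0  ⟹  sig = [2:]
  {3,4}:  v_{3} + v_{4} = 0  ⟹  sig = [2:]
  {3,5}:  v_{3} + v_{5} = v_{6}  ⟹  sig = [2:1]
  {4,6}:  v_{4} + v_{6} = v_{5}  ⟹  sig = [2:1]
  {2,3}:  v_{2} + v_{3} = v_{1} + v_{5}  ⟹  sig = [2:1,1]
  {2,6}:  v_{2} + v_{6} = v_{1} + 2·v_{5}  ⟹  sig = [2:1,2]
  {1,4,5}:  v_{1} + v_{4} + v_{5} = v_{2}  ⟹  sig = [3:1]
  {1,5,7}:  v_{1} + v_{5} + v_{7} = v_{3}  ⟹  sig = [3:1]
  {1,6,7}:  v_{1} + v_{6} + v_{7} = 2·v_{3}  ⟹  sig = [3:2]

Signatures (|P|; sorted positive RHS coefficients), sorted:
[[2:], [2:], [2:1], [2:1], [2:1,1], [2:1,2], [3:1], [3:1], [3:2]]


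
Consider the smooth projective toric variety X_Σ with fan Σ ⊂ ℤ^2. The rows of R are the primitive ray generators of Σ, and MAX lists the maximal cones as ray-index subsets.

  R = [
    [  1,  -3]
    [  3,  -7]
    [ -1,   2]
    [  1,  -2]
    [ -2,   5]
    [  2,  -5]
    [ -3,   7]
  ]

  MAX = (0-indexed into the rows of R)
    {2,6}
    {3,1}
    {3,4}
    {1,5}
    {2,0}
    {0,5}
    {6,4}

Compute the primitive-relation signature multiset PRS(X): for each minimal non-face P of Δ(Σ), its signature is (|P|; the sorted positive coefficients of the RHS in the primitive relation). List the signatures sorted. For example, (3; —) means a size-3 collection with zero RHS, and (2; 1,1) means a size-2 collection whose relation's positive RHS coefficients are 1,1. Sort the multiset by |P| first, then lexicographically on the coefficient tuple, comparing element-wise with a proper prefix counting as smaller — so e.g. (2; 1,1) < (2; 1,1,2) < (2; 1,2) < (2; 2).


Σ has 14 primitive collections:

  {1,6}:  v_{1} + v_{6} = 0 — sig = (2; —)
  {2,3}:  v_{2} + v_{3} = 0 — sig = (2; —)
  {4,5}:  v_{4} + v_{5} = 0 — sig = (2; —)
  {0,3}:  v_{0} + v_{3} = v_{5} — sig = (2; 1)
  {0,4}:  v_{0} + v_{4} = v_{2} — sig = (2; 1)
  {1,2}:  v_{1} + v_{2} = v_{5} — sig = (2; 1)
  {1,4}:  v_{1} + v_{4} = v_{3} — sig = (2; 1)
  {2,4}:  v_{2} + v_{4} = v_{6} — sig = (2; 1)
  {2,5}:  v_{2} + v_{5} = v_{0} — sig = (2; 1)
  {3,5}:  v_{3} + v_{5} = v_{1} — sig = (2; 1)
  {3,6}:  v_{3} + v_{6} = v_{4} — sig = (2; 1)
  {5,6}:  v_{5} + v_{6} = v_{2} — sig = (2; 1)
  {0,1}:  v_{0} + v_{1} = 2·v_{5} — sig = (2; 2)
  {0,6}:  v_{0} + v_{6} = 2·v_{2} — sig = (2; 2)

Sorted signature multiset PRS(X):
{ (2; —) ×3,  (2; 1) ×9,  (2; 2) ×2 }


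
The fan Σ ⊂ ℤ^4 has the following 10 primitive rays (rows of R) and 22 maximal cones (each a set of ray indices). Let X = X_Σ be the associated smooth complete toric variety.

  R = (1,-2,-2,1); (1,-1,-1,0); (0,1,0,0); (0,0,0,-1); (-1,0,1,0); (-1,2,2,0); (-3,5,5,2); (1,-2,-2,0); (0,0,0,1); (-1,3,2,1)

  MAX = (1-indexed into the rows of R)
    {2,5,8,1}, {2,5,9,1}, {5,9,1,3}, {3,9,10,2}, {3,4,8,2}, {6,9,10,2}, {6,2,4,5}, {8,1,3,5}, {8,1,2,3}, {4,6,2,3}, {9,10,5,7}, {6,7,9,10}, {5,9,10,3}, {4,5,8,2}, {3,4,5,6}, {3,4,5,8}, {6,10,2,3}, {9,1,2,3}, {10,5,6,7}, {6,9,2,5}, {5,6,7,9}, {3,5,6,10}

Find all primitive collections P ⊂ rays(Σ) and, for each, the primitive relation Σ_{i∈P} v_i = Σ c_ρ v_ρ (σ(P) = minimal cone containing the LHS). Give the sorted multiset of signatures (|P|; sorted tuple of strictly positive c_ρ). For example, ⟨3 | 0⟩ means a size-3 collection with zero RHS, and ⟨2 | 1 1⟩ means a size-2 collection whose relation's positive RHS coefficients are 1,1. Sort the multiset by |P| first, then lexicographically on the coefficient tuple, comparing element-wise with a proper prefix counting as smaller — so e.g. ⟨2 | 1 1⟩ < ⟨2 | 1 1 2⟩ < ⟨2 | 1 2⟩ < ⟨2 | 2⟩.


Minimal non-faces — 17 found among 10 rays, 22 max cones:

  • {4,9}:  v_{4} + v_{9} = 0  →  sig = ⟨2 | 0⟩
  • {6,8}:  v_{6} + v_{8} = 0  →  sig = ⟨2 | 0⟩
  • {1,4}:  v_{1} + v_{4} = v_{8}  →  sig = ⟨2 | 1⟩
  • {1,6}:  v_{1} + v_{6} = v_{9}  →  sig = ⟨2 | 1⟩
  • {8,9}:  v_{8} + v_{9} = v_{1}  →  sig = ⟨2 | 1⟩
  • {4,10}:  v_{4} + v_{10} = v_{3} + v_{6}  →  sig = ⟨2 | 1 1⟩
  • {8,10}:  v_{8} + v_{10} = v_{3} + v_{9}  →  sig = ⟨2 | 1 1⟩
  • {4,7}:  v_{4} + v_{7} = v_{5} + v_{6} + v_{10}  →  sig = ⟨2 | 1 1 1⟩
  • {7,8}:  v_{7} + v_{8} = v_{5} + v_{9} + v_{10}  →  sig = ⟨2 | 1 1 1⟩
  • {1,7}:  v_{1} + v_{7} = v_{5} + 2·v_{9} + v_{10}  →  sig = ⟨2 | 1 1 2⟩
  • {1,10}:  v_{1} + v_{10} = v_{3} + 2·v_{9}  →  sig = ⟨2 | 1 2⟩
  • {3,7}:  v_{3} + v_{7} = v_{5} + 2·v_{10}  →  sig = ⟨2 | 1 2⟩
  • {2,7}:  v_{2} + v_{7} = 2·v_{6} + 2·v_{9}  →  sig = ⟨2 | 2 2⟩
  • {2,3,5}:  v_{2} + v_{3} + v_{5} = 0  →  sig = ⟨3 | 0⟩
  • {3,6,9}:  v_{3} + v_{6} + v_{9} = v_{10}  →  sig = ⟨3 | 1⟩
  • {2,5,10}:  v_{2} + v_{5} + v_{10} = v_{6} + v_{9}  →  sig = ⟨3 | 1 1⟩
  • {5,6,9,10}:  v_{5} + v_{6} + v_{9} + v_{10} = v_{7}  →  sig = ⟨4 | 1⟩

Sorted signature multiset PRS(X):
    ⟨2 | 0⟩
    ⟨2 | 0⟩
    ⟨2 | 1⟩
    ⟨2 | 1⟩
    ⟨2 | 1⟩
    ⟨2 | 1 1⟩
    ⟨2 | 1 1⟩
    ⟨2 | 1 1 1⟩
    ⟨2 | 1 1 1⟩
    ⟨2 | 1 1 2⟩
    ⟨2 | 1 2⟩
    ⟨2 | 1 2⟩
    ⟨2 | 2 2⟩
    ⟨3 | 0⟩
    ⟨3 | 1⟩
    ⟨3 | 1 1⟩
    ⟨4 | 1⟩


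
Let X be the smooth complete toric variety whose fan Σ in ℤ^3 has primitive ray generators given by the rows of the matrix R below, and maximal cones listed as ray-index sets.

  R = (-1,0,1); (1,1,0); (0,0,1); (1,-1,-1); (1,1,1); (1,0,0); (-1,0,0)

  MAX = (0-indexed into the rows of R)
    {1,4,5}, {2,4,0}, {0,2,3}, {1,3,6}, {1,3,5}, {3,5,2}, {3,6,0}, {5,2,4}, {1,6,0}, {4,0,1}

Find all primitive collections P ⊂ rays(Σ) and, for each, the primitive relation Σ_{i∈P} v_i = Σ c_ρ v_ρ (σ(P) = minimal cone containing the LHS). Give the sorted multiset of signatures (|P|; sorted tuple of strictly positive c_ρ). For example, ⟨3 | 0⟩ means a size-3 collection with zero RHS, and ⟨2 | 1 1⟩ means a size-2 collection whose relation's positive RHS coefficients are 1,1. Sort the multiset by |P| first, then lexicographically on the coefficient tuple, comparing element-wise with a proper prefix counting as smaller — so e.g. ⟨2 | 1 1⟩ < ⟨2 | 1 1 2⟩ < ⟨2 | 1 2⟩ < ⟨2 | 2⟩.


7 minimal non-faces of Δ(Σ) (on 7 rays):

  • {5,6}:  v_{5} + v_{6} = 0  so sig = ⟨2 | 0⟩
  • {0,5}:  v_{0} + v_{5} = v_{2}  so sig = ⟨2 | 1⟩
  • {1,2}:  v_{1} + v_{2} = v_{4}  so sig = ⟨2 | 1⟩
  • {2,6}:  v_{2} + v_{6} = v_{0}  so sig = ⟨2 | 1⟩
  • {4,6}:  v_{4} + v_{6} = v_{0} + v_{1}  so sig = ⟨2 | 1 1⟩
  • {3,4}:  v_{3} + v_{4} = 2·v_{5}  so sig = ⟨2 | 2⟩
  • {0,1,3}:  v_{0} + v_{1} + v_{3} = v_{5}  so sig = ⟨3 | 1⟩

Signatures (|P|; sorted positive RHS coefficients), sorted:
    ⟨2 | 0⟩
    ⟨2 | 1⟩
    ⟨2 | 1⟩
    ⟨2 | 1⟩
    ⟨2 | 1 1⟩
    ⟨2 | 2⟩
    ⟨3 | 1⟩


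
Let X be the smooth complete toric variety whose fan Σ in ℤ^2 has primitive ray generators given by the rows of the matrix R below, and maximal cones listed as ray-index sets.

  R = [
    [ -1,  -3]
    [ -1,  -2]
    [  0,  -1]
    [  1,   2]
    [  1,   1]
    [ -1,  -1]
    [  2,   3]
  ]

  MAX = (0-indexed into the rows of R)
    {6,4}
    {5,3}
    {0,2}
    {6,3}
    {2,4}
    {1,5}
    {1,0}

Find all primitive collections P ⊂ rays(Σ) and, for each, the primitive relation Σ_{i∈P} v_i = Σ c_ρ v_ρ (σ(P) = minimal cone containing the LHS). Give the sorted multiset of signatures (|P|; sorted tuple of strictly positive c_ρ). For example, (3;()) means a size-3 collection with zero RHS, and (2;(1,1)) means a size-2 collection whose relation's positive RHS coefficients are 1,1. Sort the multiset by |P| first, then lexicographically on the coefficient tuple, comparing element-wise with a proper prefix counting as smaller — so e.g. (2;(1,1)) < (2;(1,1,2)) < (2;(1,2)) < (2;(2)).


|primitive collections| = 14. Relations:

  • {1,3}:  v_{1} + v_{3} = 0  ⇒ sig = (2;())
  • {4,5}:  v_{4} + v_{5} = 0  ⇒ sig = (2;())
  • {0,3}:  v_{0} + v_{3} = v_{2}  ⇒ sig = (2;(1))
  • {1,2}:  v_{1} + v_{2} = v_{0}  ⇒ sig = (2;(1))
  • {1,4}:  v_{1} + v_{4} = v_{2}  ⇒ sig = (2;(1))
  • {1,6}:  v_{1} + v_{6} = v_{4}  ⇒ sig = (2;(1))
  • {2,3}:  v_{2} + v_{3} = v_{4}  ⇒ sig = (2;(1))
  • {2,5}:  v_{2} + v_{5} = v_{1}  ⇒ sig = (2;(1))
  • {3,4}:  v_{3} + v_{4} = v_{6}  ⇒ sig = (2;(1))
  • {5,6}:  v_{5} + v_{6} = v_{3}  ⇒ sig = (2;(1))
  • {0,6}:  v_{0} + v_{6} = v_{2} + v_{4}  ⇒ sig = (2;(1,1))
  • {0,4}:  v_{0} + v_{4} = 2·v_{2}  ⇒ sig = (2;(2))
  • {0,5}:  v_{0} + v_{5} = 2·v_{1}  ⇒ sig = (2;(2))
  • {2,6}:  v_{2} + v_{6} = 2·v_{4}  ⇒ sig = (2;(2))

so the primitive-relation signature multiset is
{ (2;()) ×2,  (2;(1)) ×8,  (2;(1,1)),  (2;(2)) ×3 }


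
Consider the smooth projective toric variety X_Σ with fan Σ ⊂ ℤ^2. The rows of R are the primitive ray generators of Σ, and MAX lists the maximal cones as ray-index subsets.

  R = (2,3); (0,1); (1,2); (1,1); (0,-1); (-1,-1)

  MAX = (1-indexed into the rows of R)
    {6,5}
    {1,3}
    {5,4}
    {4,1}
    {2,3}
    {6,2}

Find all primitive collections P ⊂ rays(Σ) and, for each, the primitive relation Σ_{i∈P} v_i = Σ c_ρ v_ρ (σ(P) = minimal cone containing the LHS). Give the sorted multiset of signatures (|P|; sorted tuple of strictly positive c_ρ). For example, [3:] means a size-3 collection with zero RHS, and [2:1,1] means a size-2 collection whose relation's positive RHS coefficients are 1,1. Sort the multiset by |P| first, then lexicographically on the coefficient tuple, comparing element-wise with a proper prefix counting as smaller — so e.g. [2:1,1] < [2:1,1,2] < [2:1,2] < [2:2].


Σ has 9 primitive collections:

  • {2,5}:  v_{2} + v_{5} = 0 — sig = [2:]
  • {4,6}:  v_{4} + v_{6} = 0 — sig = [2:]
  • {1,6}:  v_{1} + v_{6} = v_{3} — sig = [2:1]
  • {2,4}:  v_{2} + v_{4} = v_{3} — sig = [2:1]
  • {3,4}:  v_{3} + v_{4} = v_{1} — sig = [2:1]
  • {3,5}:  v_{3} + v_{5} = v_{4} — sig = [2:1]
  • {3,6}:  v_{3} + v_{6} = v_{2} — sig = [2:1]
  • {1,2}:  v_{1} + v_{2} = 2·v_{3} — sig = [2:2]
  • {1,5}:  v_{1} + v_{5} = 2·v_{4} — sig = [2:2]

Sorted signature multiset PRS(X):
{ [2:] ×2,  [2:1] ×5,  [2:2] ×2 }


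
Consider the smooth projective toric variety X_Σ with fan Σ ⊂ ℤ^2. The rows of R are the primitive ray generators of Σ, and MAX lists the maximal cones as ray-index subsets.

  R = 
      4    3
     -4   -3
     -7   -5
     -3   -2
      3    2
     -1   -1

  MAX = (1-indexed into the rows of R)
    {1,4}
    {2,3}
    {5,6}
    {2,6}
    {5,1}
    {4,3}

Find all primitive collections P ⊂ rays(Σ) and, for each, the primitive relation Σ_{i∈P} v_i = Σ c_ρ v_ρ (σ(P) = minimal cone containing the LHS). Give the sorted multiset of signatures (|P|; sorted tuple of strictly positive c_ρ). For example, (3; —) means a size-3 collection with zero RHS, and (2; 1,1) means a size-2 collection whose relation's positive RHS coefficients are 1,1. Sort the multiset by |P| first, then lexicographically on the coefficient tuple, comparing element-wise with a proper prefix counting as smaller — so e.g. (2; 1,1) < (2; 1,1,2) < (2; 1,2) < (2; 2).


|primitive collections| = 9. Relations:

  P={1,2}:  v_{1} + v_{2} = 0  →  sig = (2; —)
  P={4,5}:  v_{4} + v_{5} = 0  →  sig = (2; —)
  P={1,3}:  v_{1} + v_{3} = v_{4}  →  sig = (2; 1)
  P={1,6}:  v_{1} + v_{6} = v_{5}  →  sig = (2; 1)
  P={2,4}:  v_{2} + v_{4} = v_{3}  →  sig = (2; 1)
  P={2,5}:  v_{2} + v_{5} = v_{6}  →  sig = (2; 1)
  P={3,5}:  v_{3} + v_{5} = v_{2}  →  sig = (2; 1)
  P={4,6}:  v_{4} + v_{6} = v_{2}  →  sig = (2; 1)
  P={3,6}:  v_{3} + v_{6} = 2·v_{2}  →  sig = (2; 2)

Signatures (|P|; sorted positive RHS coefficients), sorted:
{ (2; —) ×2,  (2; 1) ×6,  (2; 2) }


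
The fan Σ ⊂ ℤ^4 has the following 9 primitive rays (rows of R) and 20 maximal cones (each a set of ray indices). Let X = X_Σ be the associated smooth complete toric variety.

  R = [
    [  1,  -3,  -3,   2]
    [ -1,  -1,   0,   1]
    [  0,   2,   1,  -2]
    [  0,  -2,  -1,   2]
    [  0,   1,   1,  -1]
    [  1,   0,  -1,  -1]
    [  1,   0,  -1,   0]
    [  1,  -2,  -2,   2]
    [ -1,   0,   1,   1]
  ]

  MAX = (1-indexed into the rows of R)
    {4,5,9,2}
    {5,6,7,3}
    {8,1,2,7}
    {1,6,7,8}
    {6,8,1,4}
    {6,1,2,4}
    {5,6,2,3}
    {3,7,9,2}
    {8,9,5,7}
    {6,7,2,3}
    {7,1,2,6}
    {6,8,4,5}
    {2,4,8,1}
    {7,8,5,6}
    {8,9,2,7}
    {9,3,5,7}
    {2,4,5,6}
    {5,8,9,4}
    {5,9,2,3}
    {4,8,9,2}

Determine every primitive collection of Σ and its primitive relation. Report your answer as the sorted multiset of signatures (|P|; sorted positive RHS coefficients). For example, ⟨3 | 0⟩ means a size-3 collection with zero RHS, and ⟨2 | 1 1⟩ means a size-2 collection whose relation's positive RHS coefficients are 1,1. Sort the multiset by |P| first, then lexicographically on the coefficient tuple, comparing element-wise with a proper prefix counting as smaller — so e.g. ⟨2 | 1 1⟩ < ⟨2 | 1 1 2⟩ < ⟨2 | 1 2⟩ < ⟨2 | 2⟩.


Primitive collections (10):

  {3,4}:  v_{3} + v_{4} = 0 ; sig = ⟨2 | 0⟩
  {6,9}:  v_{6} + v_{9} = 0 ; sig = ⟨2 | 0⟩
  {3,8}:  v_{3} + v_{8} = v_{7} ; sig = ⟨2 | 1⟩
  {4,7}:  v_{4} + v_{7} = v_{8} ; sig = ⟨2 | 1⟩
  {1,5}:  v_{1} + v_{5} = v_{4} + v_{6} ; sig = ⟨2 | 1 1⟩
  {1,9}:  v_{1} + v_{9} = v_{2} + v_{8} ; sig = ⟨2 | 1 1⟩
  {1,3}:  v_{1} + v_{3} = v_{2} + v_{6} + v_{7} ; sig = ⟨2 | 1 1 1⟩
  {2,5,7}:  v_{2} + v_{5} + v_{7} = 0 ; sig = ⟨3 | 0⟩
  {2,5,8}:  v_{2} + v_{5} + v_{8} = v_{4} ; sig = ⟨3 | 1⟩
  {2,6,8}:  v_{2} + v_{6} + v_{8} = v_{1} ; sig = ⟨3 | 1⟩

so the primitive-relation signature multiset is
{ ⟨2 | 0⟩ ×2,  ⟨2 | 1⟩ ×2,  ⟨2 | 1 1⟩ ×2,  ⟨2 | 1 1 1⟩,  ⟨3 | 0⟩,  ⟨3 | 1⟩ ×2 }
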